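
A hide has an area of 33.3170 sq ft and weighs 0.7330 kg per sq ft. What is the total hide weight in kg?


Formula: Weight = area * weight_per_sqft
Substituting: Weight = 33.3170 * 0.7330
Result: 24.4214 kg


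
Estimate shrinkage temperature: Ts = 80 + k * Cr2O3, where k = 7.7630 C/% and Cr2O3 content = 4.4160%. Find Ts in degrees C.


Formula: Ts = 80 + k * Cr2O3
Substituting: Ts = 80 + 7.7630 * 4.4160
Result: 114.2814 C


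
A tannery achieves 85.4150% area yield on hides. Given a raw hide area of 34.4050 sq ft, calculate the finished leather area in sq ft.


Formula: finished = raw * yield / 100
Substituting: finished = 34.4050 * 85.4150 / 100
Result: 29.3870 sq ft


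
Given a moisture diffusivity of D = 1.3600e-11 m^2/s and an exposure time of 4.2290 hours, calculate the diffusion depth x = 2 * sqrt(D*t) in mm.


t = 4.2290 hr * 3600 = 15224.4000 s
D * t = 1.3600e-11 * 15224.4000 = 2.0705e-07
x = 2 * sqrt(D*t) = 2 * sqrt(2.0705e-07) = 9.1006e-04 m = 0.9101 mm


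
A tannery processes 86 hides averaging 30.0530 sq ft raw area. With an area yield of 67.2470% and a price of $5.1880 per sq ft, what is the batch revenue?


Raw_total = N * avg_area = 86 * 30.0530 = 2584.5580 sq ft
Finished = Raw_total * yield / 100 = 2584.5580 * 67.2470 / 100 = 1738.0377 sq ft
Value = Finished * price = 1738.0377 * 5.1880 = 9016.9397 $


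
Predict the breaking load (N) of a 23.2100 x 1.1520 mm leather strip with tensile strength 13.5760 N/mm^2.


Formula: F = TS * w * t
Substituting: F = 13.5760 * 23.2100 * 1.1520
Result: 362.9940 N


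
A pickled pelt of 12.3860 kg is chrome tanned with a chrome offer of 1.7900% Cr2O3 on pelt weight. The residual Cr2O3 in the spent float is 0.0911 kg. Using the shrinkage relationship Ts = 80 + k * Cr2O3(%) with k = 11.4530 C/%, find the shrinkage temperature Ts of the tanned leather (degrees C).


Offered = pelt * offer_pct / 100 = 12.3860 * 1.7900 / 100 = 0.2217 kg
Uptake = offered - residual = 0.2217 - 0.0911 = 0.1306 kg
Cr2O3% on pelt = uptake / pelt * 100 = 0.1306 / 12.3860 * 100 = 1.0545 %
Ts = 80 + k * Cr2O3% = 80 + 11.4530 * 1.0545 = 92.0771 C


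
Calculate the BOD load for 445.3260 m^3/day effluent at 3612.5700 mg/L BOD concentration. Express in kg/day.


Formula: BOD_load = volume * conc / 1000
Substituting: BOD_load = 445.3260 * 3612.5700 / 1000
Result: 1608.7713 kg/day


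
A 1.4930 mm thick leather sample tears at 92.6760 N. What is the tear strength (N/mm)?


Formula: Tear strength = force / thickness
Substituting: Tear strength = 92.6760 / 1.4930
Result: 62.0737 N/mm


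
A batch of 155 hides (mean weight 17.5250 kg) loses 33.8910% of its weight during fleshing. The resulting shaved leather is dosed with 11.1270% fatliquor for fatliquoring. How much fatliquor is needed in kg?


Total_raw = N * avg_wt = 155 * 17.5250 = 2716.3750 kg
Substrate = Total_raw * (1 - loss/100) = 2716.3750 * (1 - 33.8910/100) = 1795.7683 kg
Fat = Substrate * pct / 100 = 1795.7683 * 11.1270 / 100 = 199.8151 kg


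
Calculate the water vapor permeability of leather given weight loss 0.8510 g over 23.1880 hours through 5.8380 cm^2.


Formula: WVP = loss / (area * time)
Substituting: WVP = 0.8510 / (5.8380 * 23.1880)
Result: 0.0062864 g/(cm^2*hr)


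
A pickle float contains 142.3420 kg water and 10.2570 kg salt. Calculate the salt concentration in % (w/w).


Formula: Conc = salt / (water + salt) * 100
Substituting: Conc = 10.2570 / (142.3420 + 10.2570) * 100
Result: 6.7215 %


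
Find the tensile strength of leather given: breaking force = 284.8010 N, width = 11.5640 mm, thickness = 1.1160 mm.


Formula: TS = force / (width * thickness)
Substituting: TS = 284.8010 / (11.5640 * 1.1160)
Result: 22.0683 N/mm^2


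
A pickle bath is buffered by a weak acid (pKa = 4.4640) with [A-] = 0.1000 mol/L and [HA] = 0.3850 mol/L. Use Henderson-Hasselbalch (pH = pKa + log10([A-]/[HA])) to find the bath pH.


ratio = [A-] / [HA] = 0.1000 / 0.3850 = 0.2597
log10(ratio) = -0.5855
pH = pKa + log10(ratio) = 4.4640 - 0.5855 = 3.8785


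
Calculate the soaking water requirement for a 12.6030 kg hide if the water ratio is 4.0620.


Formula: Water = hide_weight * ratio
Substituting: Water = 12.6030 * 4.0620
Result: 51.1934 kg


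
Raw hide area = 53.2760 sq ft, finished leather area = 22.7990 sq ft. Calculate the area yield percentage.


Formula: Yield = finished / raw * 100
Substituting: Yield = 22.7990 / 53.2760 * 100
Result: 42.7941 %


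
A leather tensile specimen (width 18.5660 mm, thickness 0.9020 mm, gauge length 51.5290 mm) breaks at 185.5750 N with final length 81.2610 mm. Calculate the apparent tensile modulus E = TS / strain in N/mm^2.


TS = F / (w * t) = 185.5750 / (18.5660 * 0.9020) = 11.0814 N/mm^2
strain = (Lf - L0) / L0 = (81.2610 - 51.5290) / 51.5290 = 0.5770
E = TS / strain = 11.0814 / 0.5770 = 19.2053 N/mm^2


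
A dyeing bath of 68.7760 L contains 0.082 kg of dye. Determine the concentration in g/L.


Formula: Conc = dye_mass(kg) / volume(L) * 1000
Substituting: Conc = 0.082 / 68.7760 * 1000
Result: 1.1923 g/L


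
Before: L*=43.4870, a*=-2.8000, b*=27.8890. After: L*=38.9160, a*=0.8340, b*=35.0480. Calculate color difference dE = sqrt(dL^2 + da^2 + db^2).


dL = -4.5710, da = 3.6340, db = 7.1590
dE = sqrt((-4.5710)^2 + 3.6340^2 + 7.1590^2) = 9.2386


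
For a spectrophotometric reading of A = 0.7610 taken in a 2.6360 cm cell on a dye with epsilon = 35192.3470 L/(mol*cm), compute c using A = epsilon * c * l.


Formula: c = A / (epsilon * l)
Substituting: c = 0.7610 / (35192.3470 * 2.6360)
Result: 8.2033e-06 mol/L


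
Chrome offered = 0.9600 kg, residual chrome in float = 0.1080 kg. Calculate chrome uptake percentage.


Formula: Uptake = (offered - residual) / offered * 100
Substituting: Uptake = (0.9600 - 0.1080) / 0.9600 * 100
Result: 88.7500 %


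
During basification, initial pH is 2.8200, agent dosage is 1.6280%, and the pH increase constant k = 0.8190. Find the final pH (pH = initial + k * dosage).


Formula: pH_final = pH_initial + k * base_pct
Substituting: pH_final = 2.8200 + 0.8190 * 1.6280
Result: 4.1533


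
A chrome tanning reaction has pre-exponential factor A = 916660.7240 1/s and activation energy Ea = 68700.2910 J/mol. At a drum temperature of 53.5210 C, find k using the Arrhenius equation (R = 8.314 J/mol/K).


T_K = T_C + 273.15 = 53.5210 + 273.15 = 326.6710 K
exponent = -Ea / (R * T_K) = -68700.2910 / (8.314 * 326.6710) = -25.2952
k = A * exp(exponent) = 916660.7240 * exp(-25.2952) = 9.4765e-06 1/s


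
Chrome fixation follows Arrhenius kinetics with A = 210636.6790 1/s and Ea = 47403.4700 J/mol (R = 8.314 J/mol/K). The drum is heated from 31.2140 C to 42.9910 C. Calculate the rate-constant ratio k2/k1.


T1 = 31.2140 + 273.15 = 304.3640 K; T2 = 42.9910 + 273.15 = 316.1410 K
k1 = A * exp(-Ea/(R*T1)) = 210636.6790 * exp(-47403.4700/(8.314*304.3640)) = 0.00154136 1/s
k2 = A * exp(-Ea/(R*T2)) = 210636.6790 * exp(-47403.4700/(8.314*316.1410)) = 0.00309725 1/s
k2/k1 = 0.00309725 / 0.00154136 = 2.0094


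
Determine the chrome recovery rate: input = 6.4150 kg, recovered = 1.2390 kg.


Formula: Recovery = recovered / input * 100
Substituting: Recovery = 1.2390 / 6.4150 * 100
Result: 19.3141 %


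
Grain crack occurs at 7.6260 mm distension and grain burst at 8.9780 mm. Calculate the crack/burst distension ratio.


Formula: Ratio = crack / burst
Substituting: Ratio = 7.6260 / 8.9780
Result: 0.8494


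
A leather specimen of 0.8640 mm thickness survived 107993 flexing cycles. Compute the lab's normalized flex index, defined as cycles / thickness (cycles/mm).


Formula: Index = cycles / thickness
Substituting: Index = 107993 / 0.8640
Result: 124991.8981 cycles/mm


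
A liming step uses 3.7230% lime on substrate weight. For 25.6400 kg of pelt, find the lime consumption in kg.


Formula: Lime = substrate * pct / 100
Substituting: Lime = 25.6400 * 3.7230 / 100
Result: 0.9546 kg


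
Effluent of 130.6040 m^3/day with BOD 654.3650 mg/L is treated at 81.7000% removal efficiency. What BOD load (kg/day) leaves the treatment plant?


Load_in = volume * conc / 1000 = 130.6040 * 654.3650 / 1000 = 85.4627 kg/day
Removed = Load_in * eff / 100 = 85.4627 * 81.7000 / 100 = 69.8230 kg/day
Load_out = Load_in - Removed = 85.4627 - 69.8230 = 15.6397 kg/day


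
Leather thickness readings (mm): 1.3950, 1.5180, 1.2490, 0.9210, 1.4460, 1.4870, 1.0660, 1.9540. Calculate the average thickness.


Formula: Average = sum / n
Substituting: Average = 11.0360 / 8
Result: 1.3795 mm


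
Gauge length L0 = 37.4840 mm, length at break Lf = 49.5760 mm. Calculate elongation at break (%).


Formula: Elongation = (Lf - L0) / L0 * 100
Substituting: Elongation = (49.5760 - 37.4840) / 37.4840 * 100
Result: 32.2591 %


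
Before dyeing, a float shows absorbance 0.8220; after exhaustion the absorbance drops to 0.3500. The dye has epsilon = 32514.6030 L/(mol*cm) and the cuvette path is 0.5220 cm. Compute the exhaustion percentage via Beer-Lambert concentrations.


c_initial = A_i / (epsilon * l) = 0.8220 / (32514.6030 * 0.5220) = 4.8431e-05 mol/L
c_final = A_f / (epsilon * l) = 0.3500 / (32514.6030 * 0.5220) = 2.0621e-05 mol/L
Exhaustion = (c_initial - c_final) / c_initial * 100 = (4.8431e-05 - 2.0621e-05) / 4.8431e-05 * 100 = 57.4209 %


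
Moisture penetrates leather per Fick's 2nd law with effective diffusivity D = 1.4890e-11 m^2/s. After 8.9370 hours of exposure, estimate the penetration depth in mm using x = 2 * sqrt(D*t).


t = 8.9370 hr * 3600 = 32173.2000 s
D * t = 1.4890e-11 * 32173.2000 = 4.7906e-07
x = 2 * sqrt(D*t) = 2 * sqrt(4.7906e-07) = 0.00138428 m = 1.3843 mm


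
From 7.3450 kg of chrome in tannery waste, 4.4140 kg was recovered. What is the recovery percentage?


Formula: Recovery = recovered / input * 100
Substituting: Recovery = 4.4140 / 7.3450 * 100
Result: 60.0953 %


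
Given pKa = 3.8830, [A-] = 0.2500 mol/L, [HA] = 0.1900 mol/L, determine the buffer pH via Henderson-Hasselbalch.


ratio = [A-] / [HA] = 0.2500 / 0.1900 = 1.3158
log10(ratio) = 0.1192
pH = pKa + log10(ratio) = 3.8830 + 0.1192 = 4.0022


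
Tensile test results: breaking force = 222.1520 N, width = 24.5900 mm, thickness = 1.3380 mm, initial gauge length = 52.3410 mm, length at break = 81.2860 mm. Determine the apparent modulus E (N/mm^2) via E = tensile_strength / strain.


TS = F / (w * t) = 222.1520 / (24.5900 * 1.3380) = 6.7520 N/mm^2
strain = (Lf - L0) / L0 = (81.2860 - 52.3410) / 52.3410 = 0.5530
E = TS / strain = 6.7520 / 0.5530 = 12.2097 N/mm^2


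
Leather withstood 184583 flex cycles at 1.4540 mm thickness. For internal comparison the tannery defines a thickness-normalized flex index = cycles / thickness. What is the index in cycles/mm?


Formula: Index = cycles / thickness
Substituting: Index = 184583 / 1.4540
Result: 126948.4182 cycles/mm


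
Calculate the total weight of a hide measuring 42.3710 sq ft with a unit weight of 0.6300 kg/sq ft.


Formula: Weight = area * weight_per_sqft
Substituting: Weight = 42.3710 * 0.6300
Result: 26.6937 kg


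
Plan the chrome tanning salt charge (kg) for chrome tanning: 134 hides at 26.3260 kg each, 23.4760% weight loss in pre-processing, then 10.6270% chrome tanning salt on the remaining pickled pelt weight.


Total_raw = N * avg_wt = 134 * 26.3260 = 3527.6840 kg
Substrate = Total_raw * (1 - loss/100) = 3527.6840 * (1 - 23.4760/100) = 2699.5249 kg
Chrome = Substrate * pct / 100 = 2699.5249 * 10.6270 / 100 = 286.8785 kg


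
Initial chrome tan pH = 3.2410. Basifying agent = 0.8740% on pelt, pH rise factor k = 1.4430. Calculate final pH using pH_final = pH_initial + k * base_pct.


Formula: pH_final = pH_initial + k * base_pct
Substituting: pH_final = 3.2410 + 1.4430 * 0.8740
Result: 4.5022


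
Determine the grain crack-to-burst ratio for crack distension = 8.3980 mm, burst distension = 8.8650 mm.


Formula: Ratio = crack / burst
Substituting: Ratio = 8.3980 / 8.8650
Result: 0.9473


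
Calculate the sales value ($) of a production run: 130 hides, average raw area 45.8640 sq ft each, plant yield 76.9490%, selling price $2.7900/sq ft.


Raw_total = N * avg_area = 130 * 45.8640 = 5962.3200 sq ft
Finished = Raw_total * yield / 100 = 5962.3200 * 76.9490 / 100 = 4587.9456 sq ft
Value = Finished * price = 4587.9456 * 2.7900 = 12800.3683 $


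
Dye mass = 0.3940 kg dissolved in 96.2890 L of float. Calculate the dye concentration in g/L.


Formula: Conc = dye_mass(kg) / volume(L) * 1000
Substituting: Conc = 0.3940 / 96.2890 * 1000
Result: 4.0918 g/L


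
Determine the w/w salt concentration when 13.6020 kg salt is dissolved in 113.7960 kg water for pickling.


Formula: Conc = salt / (water + salt) * 100
Substituting: Conc = 13.6020 / (113.7960 + 13.6020) * 100
Result: 10.6768 %


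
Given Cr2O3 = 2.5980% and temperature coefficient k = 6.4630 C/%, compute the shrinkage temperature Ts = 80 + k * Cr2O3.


Formula: Ts = 80 + k * Cr2O3
Substituting: Ts = 80 + 6.4630 * 2.5980
Result: 96.7909 C


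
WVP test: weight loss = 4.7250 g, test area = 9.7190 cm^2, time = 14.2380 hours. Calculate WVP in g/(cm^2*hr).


Formula: WVP = loss / (area * time)
Substituting: WVP = 4.7250 / (9.7190 * 14.2380)
Result: 0.0341453 g/(cm^2*hr)


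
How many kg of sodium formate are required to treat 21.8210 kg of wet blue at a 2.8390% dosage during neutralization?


Formula: Neutralizer = substrate * pct / 100
Substituting: Neutralizer = 21.8210 * 2.8390 / 100
Result: 0.6195 kg


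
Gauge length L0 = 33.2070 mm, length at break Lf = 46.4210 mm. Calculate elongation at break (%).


Formula: Elongation = (Lf - L0) / L0 * 100
Substituting: Elongation = (46.4210 - 33.2070) / 33.2070 * 100
Result: 39.7928 %


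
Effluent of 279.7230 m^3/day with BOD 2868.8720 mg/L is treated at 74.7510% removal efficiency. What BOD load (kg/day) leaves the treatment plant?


Load_in = volume * conc / 1000 = 279.7230 * 2868.8720 / 1000 = 802.4895 kg/day
Removed = Load_in * eff / 100 = 802.4895 * 74.7510 / 100 = 599.8689 kg/day
Load_out = Load_in - Removed = 802.4895 - 599.8689 = 202.6206 kg/day


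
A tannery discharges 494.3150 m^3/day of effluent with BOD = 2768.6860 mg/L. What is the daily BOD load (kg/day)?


Formula: BOD_load = volume * conc / 1000
Substituting: BOD_load = 494.3150 * 2768.6860 / 1000
Result: 1368.6030 kg/day


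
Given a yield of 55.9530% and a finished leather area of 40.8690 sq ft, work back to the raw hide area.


Formula: raw = finished * 100 / yield
Substituting: raw = 40.8690 * 100 / 55.9530
Result: 73.0417 sq ft


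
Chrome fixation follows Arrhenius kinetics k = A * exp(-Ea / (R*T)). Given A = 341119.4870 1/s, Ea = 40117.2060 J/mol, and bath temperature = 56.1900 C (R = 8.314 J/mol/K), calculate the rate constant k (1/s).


T_K = T_C + 273.15 = 56.1900 + 273.15 = 329.3400 K
exponent = -Ea / (R * T_K) = -40117.2060 / (8.314 * 329.3400) = -14.6513
k = A * exp(exponent) = 341119.4870 * exp(-14.6513) = 0.1479 1/s


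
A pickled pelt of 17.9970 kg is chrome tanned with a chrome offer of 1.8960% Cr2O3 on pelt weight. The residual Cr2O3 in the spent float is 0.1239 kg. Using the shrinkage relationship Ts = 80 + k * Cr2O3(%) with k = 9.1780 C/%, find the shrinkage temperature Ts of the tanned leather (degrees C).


Offered = pelt * offer_pct / 100 = 17.9970 * 1.8960 / 100 = 0.3412 kg
Uptake = offered - residual = 0.3412 - 0.1239 = 0.2173 kg
Cr2O3% on pelt = uptake / pelt * 100 = 0.2173 / 17.9970 * 100 = 1.2076 %
Ts = 80 + k * Cr2O3% = 80 + 9.1780 * 1.2076 = 91.0829 C


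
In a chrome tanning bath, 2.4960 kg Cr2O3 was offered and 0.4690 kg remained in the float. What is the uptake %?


Formula: Uptake = (offered - residual) / offered * 100
Substituting: Uptake = (2.4960 - 0.4690) / 2.4960 * 100
Result: 81.2099 %


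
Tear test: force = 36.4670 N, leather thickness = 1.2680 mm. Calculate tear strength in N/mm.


Formula: Tear strength = force / thickness
Substituting: Tear strength = 36.4670 / 1.2680
Result: 28.7595 N/mm


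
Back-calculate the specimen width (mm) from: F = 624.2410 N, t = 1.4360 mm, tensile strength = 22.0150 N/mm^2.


Formula: w = F / (TS * t)
Substituting: w = 624.2410 / (22.0150 * 1.4360)
Result: 19.7460 mm


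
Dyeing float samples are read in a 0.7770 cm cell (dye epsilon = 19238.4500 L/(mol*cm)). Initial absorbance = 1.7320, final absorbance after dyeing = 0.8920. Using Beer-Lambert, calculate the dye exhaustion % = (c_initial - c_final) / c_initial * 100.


c_initial = A_i / (epsilon * l) = 1.7320 / (19238.4500 * 0.7770) = 1.1587e-04 mol/L
c_final = A_f / (epsilon * l) = 0.8920 / (19238.4500 * 0.7770) = 5.9672e-05 mol/L
Exhaustion = (c_initial - c_final) / c_initial * 100 = (1.1587e-04 - 5.9672e-05) / 1.1587e-04 * 100 = 48.4988 %


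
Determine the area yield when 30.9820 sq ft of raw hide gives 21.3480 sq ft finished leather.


Formula: Yield = finished / raw * 100
Substituting: Yield = 21.3480 / 30.9820 * 100
Result: 68.9045 %


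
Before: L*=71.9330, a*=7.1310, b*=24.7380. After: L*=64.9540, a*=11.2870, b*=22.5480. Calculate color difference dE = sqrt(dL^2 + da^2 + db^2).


dL = -6.9790, da = 4.1560, db = -2.1900
dE = sqrt((-6.9790)^2 + 4.1560^2 + (-2.1900)^2) = 8.4128


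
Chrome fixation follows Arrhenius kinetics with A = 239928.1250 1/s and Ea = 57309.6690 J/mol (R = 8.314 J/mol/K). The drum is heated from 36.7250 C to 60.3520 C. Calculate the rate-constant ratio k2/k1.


T1 = 36.7250 + 273.15 = 309.8750 K; T2 = 60.3520 + 273.15 = 333.5020 K
k1 = A * exp(-Ea/(R*T1)) = 239928.1250 * exp(-57309.6690/(8.314*309.8750)) = 5.2387e-05 1/s
k2 = A * exp(-Ea/(R*T2)) = 239928.1250 * exp(-57309.6690/(8.314*333.5020)) = 2.5331e-04 1/s
k2/k1 = 2.5331e-04 / 5.2387e-05 = 4.8353


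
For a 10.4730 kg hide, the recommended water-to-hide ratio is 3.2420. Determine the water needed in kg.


Formula: Water = hide_weight * ratio
Substituting: Water = 10.4730 * 3.2420
Result: 33.9535 kg


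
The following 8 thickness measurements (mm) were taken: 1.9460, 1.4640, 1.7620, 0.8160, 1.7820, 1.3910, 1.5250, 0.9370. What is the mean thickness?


Formula: Average = sum / n
Substituting: Average = 11.6230 / 8
Result: 1.4529 mm


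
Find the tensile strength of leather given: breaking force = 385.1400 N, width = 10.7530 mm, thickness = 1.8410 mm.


Formula: TS = force / (width * thickness)
Substituting: TS = 385.1400 / (10.7530 * 1.8410)
Result: 19.4552 N/mm^2


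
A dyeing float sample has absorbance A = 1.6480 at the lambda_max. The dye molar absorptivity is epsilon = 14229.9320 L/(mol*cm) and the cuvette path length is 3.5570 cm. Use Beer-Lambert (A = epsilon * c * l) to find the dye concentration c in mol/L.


Formula: c = A / (epsilon * l)
Substituting: c = 1.6480 / (14229.9320 * 3.5570)
Result: 3.2559e-05 mol/L


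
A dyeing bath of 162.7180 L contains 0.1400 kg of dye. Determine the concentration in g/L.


Formula: Conc = dye_mass(kg) / volume(L) * 1000
Substituting: Conc = 0.1400 / 162.7180 * 1000
Result: 0.8604 g/L


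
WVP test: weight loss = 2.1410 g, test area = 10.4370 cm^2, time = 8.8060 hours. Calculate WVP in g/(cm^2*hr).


Formula: WVP = loss / (area * time)
Substituting: WVP = 2.1410 / (10.4370 * 8.8060)
Result: 0.023295 g/(cm^2*hr)


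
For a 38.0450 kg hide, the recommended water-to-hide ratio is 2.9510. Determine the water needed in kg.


Formula: Water = hide_weight * ratio
Substituting: Water = 38.0450 * 2.9510
Result: 112.2708 kg


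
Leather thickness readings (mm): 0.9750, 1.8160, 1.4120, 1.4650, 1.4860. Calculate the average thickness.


Formula: Average = sum / n
Substituting: Average = 7.1540 / 5
Result: 1.4308 mm


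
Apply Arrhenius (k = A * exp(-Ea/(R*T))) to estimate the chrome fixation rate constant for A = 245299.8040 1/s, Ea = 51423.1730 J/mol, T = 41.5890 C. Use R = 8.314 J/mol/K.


T_K = T_C + 273.15 = 41.5890 + 273.15 = 314.7390 K
exponent = -Ea / (R * T_K) = -51423.1730 / (8.314 * 314.7390) = -19.6516
k = A * exp(exponent) = 245299.8040 * exp(-19.6516) = 7.1632e-04 1/s


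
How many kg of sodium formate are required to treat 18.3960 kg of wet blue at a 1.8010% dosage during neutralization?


Formula: Neutralizer = substrate * pct / 100
Substituting: Neutralizer = 18.3960 * 1.8010 / 100
Result: 0.3313 kg


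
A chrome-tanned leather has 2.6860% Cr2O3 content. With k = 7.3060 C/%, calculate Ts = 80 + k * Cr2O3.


Formula: Ts = 80 + k * Cr2O3
Substituting: Ts = 80 + 7.3060 * 2.6860
Result: 99.6239 C


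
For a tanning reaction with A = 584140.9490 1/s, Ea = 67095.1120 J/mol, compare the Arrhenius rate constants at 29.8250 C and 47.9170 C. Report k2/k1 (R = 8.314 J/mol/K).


T1 = 29.8250 + 273.15 = 302.9750 K; T2 = 47.9170 + 273.15 = 321.0670 K
k1 = A * exp(-Ea/(R*T1)) = 584140.9490 * exp(-67095.1120/(8.314*302.9750)) = 1.5795e-06 1/s
k2 = A * exp(-Ea/(R*T2)) = 584140.9490 * exp(-67095.1120/(8.314*321.0670)) = 7.0855e-06 1/s
k2/k1 = 7.0855e-06 / 1.5795e-06 = 4.4859


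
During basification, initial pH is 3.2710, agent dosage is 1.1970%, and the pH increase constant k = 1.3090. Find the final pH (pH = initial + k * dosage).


Formula: pH_final = pH_initial + k * base_pct
Substituting: pH_final = 3.2710 + 1.3090 * 1.1970
Result: 4.8379


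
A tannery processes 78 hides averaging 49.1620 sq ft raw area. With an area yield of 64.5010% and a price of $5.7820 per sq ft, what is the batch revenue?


Raw_total = N * avg_area = 78 * 49.1620 = 3834.6360 sq ft
Finished = Raw_total * yield / 100 = 3834.6360 * 64.5010 / 100 = 2473.3786 sq ft
Value = Finished * price = 2473.3786 * 5.7820 = 14301.0749 $


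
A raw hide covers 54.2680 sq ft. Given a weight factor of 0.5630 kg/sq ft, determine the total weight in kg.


Formula: Weight = area * weight_per_sqft
Substituting: Weight = 54.2680 * 0.5630
Result: 30.5529 kg


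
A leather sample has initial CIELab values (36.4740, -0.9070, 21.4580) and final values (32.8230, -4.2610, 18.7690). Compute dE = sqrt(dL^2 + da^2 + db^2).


dL = -3.6510, da = -3.3540, db = -2.6890
dE = sqrt((-3.6510)^2 + (-3.3540)^2 + (-2.6890)^2) = 5.6400


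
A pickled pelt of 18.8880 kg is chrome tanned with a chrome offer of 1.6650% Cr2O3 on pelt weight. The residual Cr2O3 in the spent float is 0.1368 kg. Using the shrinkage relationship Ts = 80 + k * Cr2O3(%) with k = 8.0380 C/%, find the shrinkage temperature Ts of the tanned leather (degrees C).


Offered = pelt * offer_pct / 100 = 18.8880 * 1.6650 / 100 = 0.3145 kg
Uptake = offered - residual = 0.3145 - 0.1368 = 0.1777 kg
Cr2O3% on pelt = uptake / pelt * 100 = 0.1777 / 18.8880 * 100 = 0.9407 %
Ts = 80 + k * Cr2O3% = 80 + 8.0380 * 0.9407 = 87.5616 C


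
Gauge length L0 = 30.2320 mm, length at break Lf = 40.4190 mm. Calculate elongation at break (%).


Formula: Elongation = (Lf - L0) / L0 * 100
Substituting: Elongation = (40.4190 - 30.2320) / 30.2320 * 100
Result: 33.6961 %


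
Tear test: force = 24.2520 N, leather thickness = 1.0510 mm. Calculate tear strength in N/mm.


Formula: Tear strength = force / thickness
Substituting: Tear strength = 24.2520 / 1.0510
Result: 23.0752 N/mm


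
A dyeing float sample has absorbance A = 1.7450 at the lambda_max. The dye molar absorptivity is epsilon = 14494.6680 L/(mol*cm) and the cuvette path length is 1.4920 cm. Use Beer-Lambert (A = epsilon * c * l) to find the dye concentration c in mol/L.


Formula: c = A / (epsilon * l)
Substituting: c = 1.7450 / (14494.6680 * 1.4920)
Result: 8.0690e-05 mol/L


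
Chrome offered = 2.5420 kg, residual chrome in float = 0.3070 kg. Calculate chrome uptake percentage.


Formula: Uptake = (offered - residual) / offered * 100
Substituting: Uptake = (2.5420 - 0.3070) / 2.5420 * 100
Result: 87.9229 %


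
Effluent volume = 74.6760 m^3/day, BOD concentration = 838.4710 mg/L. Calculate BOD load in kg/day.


Formula: BOD_load = volume * conc / 1000
Substituting: BOD_load = 74.6760 * 838.4710 / 1000
Result: 62.6137 kg/day


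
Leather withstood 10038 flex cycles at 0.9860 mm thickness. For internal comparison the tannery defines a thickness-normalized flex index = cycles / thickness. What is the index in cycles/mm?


Formula: Index = cycles / thickness
Substituting: Index = 10038 / 0.9860
Result: 10180.5274 cycles/mm


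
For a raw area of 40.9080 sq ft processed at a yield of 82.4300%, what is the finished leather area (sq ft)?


Formula: finished = raw * yield / 100
Substituting: finished = 40.9080 * 82.4300 / 100
Result: 33.7205 sq ft


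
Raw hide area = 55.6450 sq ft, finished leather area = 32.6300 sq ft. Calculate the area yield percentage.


Formula: Yield = finished / raw * 100
Substituting: Yield = 32.6300 / 55.6450 * 100
Result: 58.6396 %


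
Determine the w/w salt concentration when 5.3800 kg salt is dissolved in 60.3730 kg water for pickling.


Formula: Conc = salt / (water + salt) * 100
Substituting: Conc = 5.3800 / (60.3730 + 5.3800) * 100
Result: 8.1821 %


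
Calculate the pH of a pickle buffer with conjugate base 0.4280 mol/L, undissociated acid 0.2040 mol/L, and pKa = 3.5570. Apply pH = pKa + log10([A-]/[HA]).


ratio = [A-] / [HA] = 0.4280 / 0.2040 = 2.0980
log10(ratio) = 0.3218
pH = pKa + log10(ratio) = 3.5570 + 0.3218 = 3.8788


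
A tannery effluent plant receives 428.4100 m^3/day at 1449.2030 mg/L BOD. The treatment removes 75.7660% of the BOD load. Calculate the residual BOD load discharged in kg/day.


Load_in = volume * conc / 1000 = 428.4100 * 1449.2030 / 1000 = 620.8531 kg/day
Removed = Load_in * eff / 100 = 620.8531 * 75.7660 / 100 = 470.3955 kg/day
Load_out = Load_in - Removed = 620.8531 - 470.3955 = 150.4575 kg/day


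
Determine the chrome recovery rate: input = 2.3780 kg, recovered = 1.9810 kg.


Formula: Recovery = recovered / input * 100
Substituting: Recovery = 1.9810 / 2.3780 * 100
Result: 83.3053 %


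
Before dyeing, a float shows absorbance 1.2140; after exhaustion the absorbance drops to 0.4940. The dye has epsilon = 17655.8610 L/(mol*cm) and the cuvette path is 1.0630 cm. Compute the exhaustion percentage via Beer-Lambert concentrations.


c_initial = A_i / (epsilon * l) = 1.2140 / (17655.8610 * 1.0630) = 6.4684e-05 mol/L
c_final = A_f / (epsilon * l) = 0.4940 / (17655.8610 * 1.0630) = 2.6321e-05 mol/L
Exhaustion = (c_initial - c_final) / c_initial * 100 = (6.4684e-05 - 2.6321e-05) / 6.4684e-05 * 100 = 59.3081 %


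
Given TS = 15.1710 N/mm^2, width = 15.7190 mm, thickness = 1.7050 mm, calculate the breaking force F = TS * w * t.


Formula: F = TS * w * t
Substituting: F = 15.1710 * 15.7190 * 1.7050
Result: 406.5964 N


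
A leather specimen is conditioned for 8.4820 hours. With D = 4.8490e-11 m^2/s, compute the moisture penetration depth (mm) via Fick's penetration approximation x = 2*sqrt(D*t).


t = 8.4820 hr * 3600 = 30535.2000 s
D * t = 4.8490e-11 * 30535.2000 = 1.4807e-06
x = 2 * sqrt(D*t) = 2 * sqrt(1.4807e-06) = 0.00243364 m = 2.4336 mm


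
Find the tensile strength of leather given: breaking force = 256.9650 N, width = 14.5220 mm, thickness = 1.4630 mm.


Formula: TS = force / (width * thickness)
Substituting: TS = 256.9650 / (14.5220 * 1.4630)
Result: 12.0949 N/mm^2


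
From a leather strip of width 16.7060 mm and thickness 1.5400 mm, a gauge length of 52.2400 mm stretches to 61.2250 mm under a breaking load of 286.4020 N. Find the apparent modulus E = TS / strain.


TS = F / (w * t) = 286.4020 / (16.7060 * 1.5400) = 11.1322 N/mm^2
strain = (Lf - L0) / L0 = (61.2250 - 52.2400) / 52.2400 = 0.1720
E = TS / strain = 11.1322 / 0.1720 = 64.7244 N/mm^2


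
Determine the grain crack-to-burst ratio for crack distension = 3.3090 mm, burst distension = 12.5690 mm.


Formula: Ratio = crack / burst
Substituting: Ratio = 3.3090 / 12.5690
Result: 0.2633


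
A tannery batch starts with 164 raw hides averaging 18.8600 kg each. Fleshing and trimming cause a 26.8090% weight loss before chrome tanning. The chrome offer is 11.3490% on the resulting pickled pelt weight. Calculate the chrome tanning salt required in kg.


Total_raw = N * avg_wt = 164 * 18.8600 = 3093.0400 kg
Substrate = Total_raw * (1 - loss/100) = 3093.0400 * (1 - 26.8090/100) = 2263.8269 kg
Chrome = Substrate * pct / 100 = 2263.8269 * 11.3490 / 100 = 256.9217 kg


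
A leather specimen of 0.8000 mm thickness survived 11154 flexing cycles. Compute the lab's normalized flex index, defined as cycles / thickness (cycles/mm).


Formula: Index = cycles / thickness
Substituting: Index = 11154 / 0.8000
Result: 13942.5000 cycles/mm


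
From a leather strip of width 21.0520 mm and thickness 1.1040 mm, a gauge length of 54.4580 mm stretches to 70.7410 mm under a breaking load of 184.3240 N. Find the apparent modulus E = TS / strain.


TS = F / (w * t) = 184.3240 / (21.0520 * 1.1040) = 7.9308 N/mm^2
strain = (Lf - L0) / L0 = (70.7410 - 54.4580) / 54.4580 = 0.2990
E = TS / strain = 7.9308 / 0.2990 = 26.5245 N/mm^2


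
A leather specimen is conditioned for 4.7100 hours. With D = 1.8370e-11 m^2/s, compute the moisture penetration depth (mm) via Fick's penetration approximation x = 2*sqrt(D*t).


t = 4.7100 hr * 3600 = 16956.0000 s
D * t = 1.8370e-11 * 16956.0000 = 3.1148e-07
x = 2 * sqrt(D*t) = 2 * sqrt(3.1148e-07) = 0.00111621 m = 1.1162 mm


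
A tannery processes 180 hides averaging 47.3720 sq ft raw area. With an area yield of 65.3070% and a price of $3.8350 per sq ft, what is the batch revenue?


Raw_total = N * avg_area = 180 * 47.3720 = 8526.9600 sq ft
Finished = Raw_total * yield / 100 = 8526.9600 * 65.3070 / 100 = 5568.7018 sq ft
Value = Finished * price = 5568.7018 * 3.8350 = 21355.9713 $


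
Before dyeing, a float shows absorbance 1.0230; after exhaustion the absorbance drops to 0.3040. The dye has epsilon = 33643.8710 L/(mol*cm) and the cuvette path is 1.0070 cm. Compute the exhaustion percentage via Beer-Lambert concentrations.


c_initial = A_i / (epsilon * l) = 1.0230 / (33643.8710 * 1.0070) = 3.0195e-05 mol/L
c_final = A_f / (epsilon * l) = 0.3040 / (33643.8710 * 1.0070) = 8.9730e-06 mol/L
Exhaustion = (c_initial - c_final) / c_initial * 100 = (3.0195e-05 - 8.9730e-06) / 3.0195e-05 * 100 = 70.2835 %


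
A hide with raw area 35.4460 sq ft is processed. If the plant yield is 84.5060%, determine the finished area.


Formula: finished = raw * yield / 100
Substituting: finished = 35.4460 * 84.5060 / 100
Result: 29.9540 sq ft


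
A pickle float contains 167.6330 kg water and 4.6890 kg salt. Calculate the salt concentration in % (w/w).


Formula: Conc = salt / (water + salt) * 100
Substituting: Conc = 4.6890 / (167.6330 + 4.6890) * 100
Result: 2.7211 %


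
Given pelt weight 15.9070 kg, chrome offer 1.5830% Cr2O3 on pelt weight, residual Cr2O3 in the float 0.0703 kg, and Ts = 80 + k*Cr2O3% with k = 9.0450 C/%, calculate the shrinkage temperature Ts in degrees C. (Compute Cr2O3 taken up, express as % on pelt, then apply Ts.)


Offered = pelt * offer_pct / 100 = 15.9070 * 1.5830 / 100 = 0.2518 kg
Uptake = offered - residual = 0.2518 - 0.0703 = 0.1815 kg
Cr2O3% on pelt = uptake / pelt * 100 = 0.1815 / 15.9070 * 100 = 1.1411 %
Ts = 80 + k * Cr2O3% = 80 + 9.0450 * 1.1411 = 90.3209 C


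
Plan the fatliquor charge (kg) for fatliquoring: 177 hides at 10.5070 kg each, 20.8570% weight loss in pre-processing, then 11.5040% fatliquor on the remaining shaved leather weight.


Total_raw = N * avg_wt = 177 * 10.5070 = 1859.7390 kg
Substrate = Total_raw * (1 - loss/100) = 1859.7390 * (1 - 20.8570/100) = 1471.8532 kg
Fat = Substrate * pct / 100 = 1471.8532 * 11.5040 / 100 = 169.3220 kg


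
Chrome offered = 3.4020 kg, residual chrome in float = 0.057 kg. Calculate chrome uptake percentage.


Formula: Uptake = (offered - residual) / offered * 100
Substituting: Uptake = (3.4020 - 0.057) / 3.4020 * 100
Result: 98.3245 %


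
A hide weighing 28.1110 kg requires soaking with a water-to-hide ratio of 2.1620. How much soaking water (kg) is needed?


Formula: Water = hide_weight * ratio
Substituting: Water = 28.1110 * 2.1620
Result: 60.7760 kg


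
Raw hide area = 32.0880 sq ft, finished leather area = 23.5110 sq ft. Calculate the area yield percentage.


Formula: Yield = finished / raw * 100
Substituting: Yield = 23.5110 / 32.0880 * 100
Result: 73.2704 %


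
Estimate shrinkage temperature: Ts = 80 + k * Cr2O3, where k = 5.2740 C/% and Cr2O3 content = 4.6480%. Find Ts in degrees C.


Formula: Ts = 80 + k * Cr2O3
Substituting: Ts = 80 + 5.2740 * 4.6480
Result: 104.5136 C


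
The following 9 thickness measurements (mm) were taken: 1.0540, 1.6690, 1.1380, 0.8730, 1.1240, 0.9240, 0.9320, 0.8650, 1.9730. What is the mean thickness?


Formula: Average = sum / n
Substituting: Average = 10.5520 / 9
Result: 1.1724 mm


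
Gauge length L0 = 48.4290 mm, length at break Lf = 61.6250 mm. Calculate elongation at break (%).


Formula: Elongation = (Lf - L0) / L0 * 100
Substituting: Elongation = (61.6250 - 48.4290) / 48.4290 * 100
Result: 27.2481 %


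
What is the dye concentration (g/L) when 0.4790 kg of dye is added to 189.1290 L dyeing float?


Formula: Conc = dye_mass(kg) / volume(L) * 1000
Substituting: Conc = 0.4790 / 189.1290 * 1000
Result: 2.5327 g/L


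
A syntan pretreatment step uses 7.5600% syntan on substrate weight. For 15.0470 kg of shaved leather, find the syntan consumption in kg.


Formula: Syntan = substrate * pct / 100
Substituting: Syntan = 15.0470 * 7.5600 / 100
Result: 1.1376 kg


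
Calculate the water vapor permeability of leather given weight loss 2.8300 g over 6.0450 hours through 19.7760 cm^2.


Formula: WVP = loss / (area * time)
Substituting: WVP = 2.8300 / (19.7760 * 6.0450)
Result: 0.0236729 g/(cm^2*hr)


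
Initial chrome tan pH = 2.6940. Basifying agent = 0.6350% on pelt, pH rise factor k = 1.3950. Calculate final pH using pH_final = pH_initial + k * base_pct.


Formula: pH_final = pH_initial + k * base_pct
Substituting: pH_final = 2.6940 + 1.3950 * 0.6350
Result: 3.5798


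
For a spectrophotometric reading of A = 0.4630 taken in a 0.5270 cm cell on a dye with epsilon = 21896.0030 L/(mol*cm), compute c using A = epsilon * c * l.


Formula: c = A / (epsilon * l)
Substituting: c = 0.4630 / (21896.0030 * 0.5270)
Result: 4.0124e-05 mol/L


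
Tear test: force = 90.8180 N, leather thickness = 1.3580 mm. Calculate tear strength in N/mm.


Formula: Tear strength = force / thickness
Substituting: Tear strength = 90.8180 / 1.3580
Result: 66.8763 N/mm


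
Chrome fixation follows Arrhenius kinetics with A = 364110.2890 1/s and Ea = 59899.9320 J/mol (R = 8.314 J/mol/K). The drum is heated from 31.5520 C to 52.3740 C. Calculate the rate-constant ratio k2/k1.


T1 = 31.5520 + 273.15 = 304.7020 K; T2 = 52.3740 + 273.15 = 325.5240 K
k1 = A * exp(-Ea/(R*T1)) = 364110.2890 * exp(-59899.9320/(8.314*304.7020)) = 1.9602e-05 1/s
k2 = A * exp(-Ea/(R*T2)) = 364110.2890 * exp(-59899.9320/(8.314*325.5240)) = 8.8950e-05 1/s
k2/k1 = 8.8950e-05 / 1.9602e-05 = 4.5378


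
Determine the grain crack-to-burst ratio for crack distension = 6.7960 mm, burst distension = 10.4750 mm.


Formula: Ratio = crack / burst
Substituting: Ratio = 6.7960 / 10.4750
Result: 0.6488


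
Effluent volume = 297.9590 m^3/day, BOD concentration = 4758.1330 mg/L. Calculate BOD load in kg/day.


Formula: BOD_load = volume * conc / 1000
Substituting: BOD_load = 297.9590 * 4758.1330 / 1000
Result: 1417.7286 kg/day


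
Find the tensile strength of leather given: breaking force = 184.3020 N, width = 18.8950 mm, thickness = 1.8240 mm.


Formula: TS = force / (width * thickness)
Substituting: TS = 184.3020 / (18.8950 * 1.8240)
Result: 5.3476 N/mm^2


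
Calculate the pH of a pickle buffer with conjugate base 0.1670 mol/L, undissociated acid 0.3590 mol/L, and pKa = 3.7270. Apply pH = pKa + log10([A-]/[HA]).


ratio = [A-] / [HA] = 0.1670 / 0.3590 = 0.4652
log10(ratio) = -0.3324
pH = pKa + log10(ratio) = 3.7270 - 0.3324 = 3.3946


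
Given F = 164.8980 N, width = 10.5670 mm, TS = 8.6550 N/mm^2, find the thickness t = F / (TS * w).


Formula: t = F / (TS * w)
Substituting: t = 164.8980 / (8.6550 * 10.5670)
Result: 1.8030 mm


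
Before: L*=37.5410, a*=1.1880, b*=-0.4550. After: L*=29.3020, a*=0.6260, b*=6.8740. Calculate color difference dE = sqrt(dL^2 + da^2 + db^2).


dL = -8.2390, da = -0.5620, db = 7.3290
dE = sqrt((-8.2390)^2 + (-0.5620)^2 + 7.3290^2) = 11.0413


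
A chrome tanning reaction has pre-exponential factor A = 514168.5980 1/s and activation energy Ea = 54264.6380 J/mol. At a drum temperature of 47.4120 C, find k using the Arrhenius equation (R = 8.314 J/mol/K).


T_K = T_C + 273.15 = 47.4120 + 273.15 = 320.5620 K
exponent = -Ea / (R * T_K) = -54264.6380 / (8.314 * 320.5620) = -20.3608
k = A * exp(exponent) = 514168.5980 * exp(-20.3608) = 7.3879e-04 1/s


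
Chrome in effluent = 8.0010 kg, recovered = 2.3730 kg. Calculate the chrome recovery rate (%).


Formula: Recovery = recovered / input * 100
Substituting: Recovery = 2.3730 / 8.0010 * 100
Result: 29.6588 %


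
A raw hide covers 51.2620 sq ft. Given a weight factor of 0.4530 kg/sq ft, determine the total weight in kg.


Formula: Weight = area * weight_per_sqft
Substituting: Weight = 51.2620 * 0.4530
Result: 23.2217 kg


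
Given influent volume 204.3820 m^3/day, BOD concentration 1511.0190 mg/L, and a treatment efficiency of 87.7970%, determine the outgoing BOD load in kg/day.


Load_in = volume * conc / 1000 = 204.3820 * 1511.0190 / 1000 = 308.8251 kg/day
Removed = Load_in * eff / 100 = 308.8251 * 87.7970 / 100 = 271.1392 kg/day
Load_out = Load_in - Removed = 308.8251 - 271.1392 = 37.6859 kg/day


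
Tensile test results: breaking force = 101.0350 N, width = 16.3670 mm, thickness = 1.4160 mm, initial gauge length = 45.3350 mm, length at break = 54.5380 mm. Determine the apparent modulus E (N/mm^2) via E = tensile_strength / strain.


TS = F / (w * t) = 101.0350 / (16.3670 * 1.4160) = 4.3595 N/mm^2
strain = (Lf - L0) / L0 = (54.5380 - 45.3350) / 45.3350 = 0.2030
E = TS / strain = 4.3595 / 0.2030 = 21.4755 N/mm^2


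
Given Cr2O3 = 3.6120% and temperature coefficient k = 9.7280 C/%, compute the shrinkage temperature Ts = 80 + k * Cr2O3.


Formula: Ts = 80 + k * Cr2O3
Substituting: Ts = 80 + 9.7280 * 3.6120
Result: 115.1375 C


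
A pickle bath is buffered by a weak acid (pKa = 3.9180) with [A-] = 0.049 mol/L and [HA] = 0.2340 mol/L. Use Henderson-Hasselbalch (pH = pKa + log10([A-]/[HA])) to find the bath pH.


ratio = [A-] / [HA] = 0.049 / 0.2340 = 0.2094
log10(ratio) = -0.6790
pH = pKa + log10(ratio) = 3.9180 - 0.6790 = 3.2390


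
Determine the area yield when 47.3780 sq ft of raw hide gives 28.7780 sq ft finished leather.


Formula: Yield = finished / raw * 100
Substituting: Yield = 28.7780 / 47.3780 * 100
Result: 60.7413 %


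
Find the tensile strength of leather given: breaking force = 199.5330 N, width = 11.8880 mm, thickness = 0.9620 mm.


Formula: TS = force / (width * thickness)
Substituting: TS = 199.5330 / (11.8880 * 0.9620)
Result: 17.4474 N/mm^2


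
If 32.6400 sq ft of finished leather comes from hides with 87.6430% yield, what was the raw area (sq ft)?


Formula: raw = finished * 100 / yield
Substituting: raw = 32.6400 * 100 / 87.6430
Result: 37.2420 sq ft


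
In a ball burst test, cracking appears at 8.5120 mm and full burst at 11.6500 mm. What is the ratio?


Formula: Ratio = crack / burst
Substituting: Ratio = 8.5120 / 11.6500
Result: 0.7306


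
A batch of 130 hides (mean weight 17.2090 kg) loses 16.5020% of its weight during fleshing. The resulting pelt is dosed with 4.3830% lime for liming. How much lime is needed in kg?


Total_raw = N * avg_wt = 130 * 17.2090 = 2237.1700 kg
Substrate = Total_raw * (1 - loss/100) = 2237.1700 * (1 - 16.5020/100) = 1867.9922 kg
Lime = Substrate * pct / 100 = 1867.9922 * 4.3830 / 100 = 81.8741 kg
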